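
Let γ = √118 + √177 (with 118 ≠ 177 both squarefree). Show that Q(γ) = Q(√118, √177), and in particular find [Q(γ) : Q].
[Q(γ) : Q] = 4 (equivalently, Q(γ) = Q(√118, √177))

Obviously Q(γ) ⊆ Q(√118, √177), and [Q(√118, √177):Q] = 4 (since 118, 177 are distinct squarefree integers > 1 with 20886 not a perfect square). To show equality we compute the minimal polynomial of γ. From γ = √118 + √177: γ^2 = 118 + 2√(20886) + 177 = 295 + 2√(20886), so γ^2 - 295 = 2√(20886); squaring, (γ^2 - 295)^2 = 4·20886, i.e. γ^4 - 590γ^2 + 87025 - 83544 = 0, i.e. γ^4 - 590γ^2 + 3481 = 0. So γ is a root of x^4 - 590x^2 + 3481. This polynomial is irreducible over Q: it has no rational root (each ±√118 ± √177 is irrational), and any factorization into two quadratics over Q would force √(20886) ∈ Q (pairing opposite roots) or √118, √177 ∈ Q (other pairings), all impossible. Hence [Q(γ):Q] = 4 = [Q(√118, √177):Q], so Q(γ) = Q(√118, √177).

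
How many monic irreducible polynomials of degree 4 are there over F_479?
There are 13160735760 monic irreducible polynomials of degree 4 over F_479

Each element of F_{479^4} that lies in no proper subfield is a root of exactly one monic irreducible of degree 4 over F_479, and each such polynomial has 4 distinct roots in F_{479^4}. By Möbius inversion the count is N_479(4) = (1/4) Σ_{d|4} μ(4/d) · 479^d = (1/4)(μ(4)·479^1 + μ(2)·479^2 + μ(1)·479^4) = 52642943040/4 = 13160735760.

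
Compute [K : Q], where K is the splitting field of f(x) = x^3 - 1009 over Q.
[K : Q] = 6

The roots of x^3 - 1009 are ∛1009, ω∛1009, ω^2∛1009 where ω = e^(2πi/3) is a primitive cube root of unity, so K = Q(∛1009, ω). Now [Q(∛1009):Q] = 3 (since 1009 is not a perfect cube, x^3 - 1009 is irreducible) and [Q(ω):Q] = 2. Both 2 and 3 divide [K:Q], and [K:Q] ≤ 3·2 = 6, so [K:Q] = 6. (Equivalently: Q(∛1009) ⊂ R but ω ∉ R, so [K : Q(∛1009)] = 2.)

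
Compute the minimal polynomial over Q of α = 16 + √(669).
m_α(x) = x^2 - 32x - 413

From α - 16 = √(669), squaring gives (α - 16)^2 = 669, i.e. α^2 - 32α + 256 = 669, so α^2 - 32α - 413 = 0. The discriminant of x^2 - 32x - 413 is (-32)^2 - 4·(-413) = 1024 + 1652 = 2676, and 4·(669) is not a perfect square in Q since 669 is squarefree and ≠ 1. Hence x^2 - 32x - 413 is irreducible over Q and is the minimal polynomial of α.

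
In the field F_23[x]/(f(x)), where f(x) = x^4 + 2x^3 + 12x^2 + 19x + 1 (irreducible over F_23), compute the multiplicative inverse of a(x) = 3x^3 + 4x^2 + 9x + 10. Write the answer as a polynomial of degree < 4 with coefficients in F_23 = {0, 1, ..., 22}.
a(x)^(-1) ≡ 4x^3 + 15x^2 + 13x + 1 (mod f(x))

Since f is irreducible over F_23, F_23[x]/(f) is a field and a(x) ≠ 0 has an inverse. Apply the extended Euclidean algorithm to f(x) and a(x) in F_23[x]: f(x) = (8x + 13)·a(x) + (3x^2 + 6x + 9);  a(x) = (x + 7)·(3x^2 + 6x + 9) + (4x + 16);  (3x^2 + 6x + 9) = (18x + 10)·(4x + 16) + (10). The last nonzero remainder is the constant 10 = gcd(f, a) in F_23. Back-substituting through the division chain expresses 10 = s(x)·a(x) + t(x)·f(x) with s(x) ≡ 17x^3 + 12x^2 + 15x + 10 (mod f), so (17x^3 + 12x^2 + 15x + 10)·a(x) ≡ 10 (mod f). Multiplying by 10^(-1) ≡ 7 in F_23 gives a(x)^(-1) ≡ 7·(17x^3 + 12x^2 + 15x + 10) ≡ 4x^3 + 15x^2 + 13x + 1 (mod f). Check: (3x^3 + 4x^2 + 9x + 10)·(4x^3 + 15x^2 + 13x + 1) = 12x^6 + 15x^5 + 20x^4 + 18x^2 + x + 10 ≡ 1 (mod x^4 + 2x^3 + 12x^2 + 19x + 1).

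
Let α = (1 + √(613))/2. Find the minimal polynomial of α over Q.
m_α(x) = x^2 - x - 153

From 2α - 1 = √(613), squaring gives (2α - 1)^2 = 613, i.e. 4α^2 - 4α + 1 = 613, so α^2 - α + (1 - 613)/4 = 0. Since 613 ≡ 1 (mod 4), (1 - 613)/4 = -153 ∈ Z. The polynomial x^2 - x - 153 has discriminant 1 - 4·(-153) = 613, which is not a perfect square in Q (d = 613 is squarefree and ≠ 1), so x^2 - x - 153 is irreducible over Q. It is the minimal polynomial of α.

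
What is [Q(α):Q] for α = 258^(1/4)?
[Q(α):Q] = 4

α is a root of x^4 - 258. By Eisenstein's criterion at the prime p = 2 (which divides the constant term 258 but p^2 = 4 does not, since 258 is squarefree), x^4 - 258 is irreducible over Q. Hence [Q(α):Q] = 4.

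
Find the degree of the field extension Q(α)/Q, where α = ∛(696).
[Q(α):Q] = 3

The minimal polynomial of α is x^3 - 696, irreducible over Q since 696 is not a perfect cube (so x^3 - 696 has no rational root). Hence [Q(α):Q] = deg(m_α) = 3.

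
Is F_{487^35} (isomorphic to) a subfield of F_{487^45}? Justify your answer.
No: F_{487^35} is not a subfield of F_{487^45}

F_{p^m} embeds in F_{p^n} iff m | n. Here 35 ∤ 45 (since 45 = 1·35 + 10 with remainder 10 ≠ 0), so F_{487^35} is not a subfield of F_{487^45}. Equivalently: if it were, the tower law would give 35 = [F_{487^35}:F_487] dividing [F_{487^45}:F_487] = 45, contradiction.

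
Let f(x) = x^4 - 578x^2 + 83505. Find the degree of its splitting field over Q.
[K : Q] = 4

Solving the quadratic in x^2: x^2 = (578 ± √(578^2 - 4·83505))/2 = (578 ± √64)/2 = (578 ± 8)/2, giving x^2 = 293 or x^2 = 285. So f(x) = (x^2 - 293)(x^2 - 285) and the roots of f are ±√293, ±√285. Hence the splitting field is K = Q(√293, √285). Since 293 and 285 are distinct squarefree integers > 1, their product 83505 is not a perfect square, so √285 ∉ Q(√293). By the tower law [K:Q] = [Q(√293,√285):Q(√293)] · [Q(√293):Q] = 2 · 2 = 4.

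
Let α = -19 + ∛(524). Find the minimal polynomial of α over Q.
m_α(x) = x^3 + 57x^2 + 1083x + 6335

Set β = α + 19 = ∛(524), so β^3 = 524. Then (α + 19)^3 - 524 = 0, i.e. α is a root of g(x) = (x + 19)^3 - 524 = x^3 + 57x^2 + 1083x + 6335. Since g(x) = h(x + 19) where h(x) = x^3 - 524, and h is irreducible over Q (because 524 is not a perfect cube, so h has no rational root, and a monic cubic with no rational root is irreducible), g is also irreducible (irreducibility is preserved under the substitution x → x + 19). Hence m_α(x) = x^3 + 57x^2 + 1083x + 6335.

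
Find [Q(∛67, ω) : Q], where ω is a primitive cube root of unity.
[Q(∛67, ω) : Q] = 6

[Q(∛67):Q] = 3 (min poly x^3 - 67, irreducible since 67 is not a perfect cube). [Q(ω):Q] = 2 (min poly x^2 + x + 1). Since Q(∛67) ⊂ R and ω ∉ R, we have ω ∉ Q(∛67), so x^2 + x + 1 remains irreducible over Q(∛67) and [Q(∛67, ω) : Q(∛67)] = 2. By the tower law, [Q(∛67, ω) : Q] = 3 · 2 = 6. (In fact Q(∛67, ω) is the splitting field of x^3 - 67 over Q.)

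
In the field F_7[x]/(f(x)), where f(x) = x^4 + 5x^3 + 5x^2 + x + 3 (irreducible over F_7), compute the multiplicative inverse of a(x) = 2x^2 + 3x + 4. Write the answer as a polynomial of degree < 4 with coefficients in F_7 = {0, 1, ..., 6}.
a(x)^(-1) ≡ 6x^2 + 4 (mod f(x))

Since f is irreducible over F_7, F_7[x]/(f) is a field and a(x) ≠ 0 has an inverse. Apply the extended Euclidean algorithm to f(x) and a(x) in F_7[x]: f(x) = (4x^2 + 5)·a(x) + (4). The last nonzero remainder is the constant 4 = gcd(f, a) in F_7. Back-substituting through the division chain expresses 4 = s(x)·a(x) + t(x)·f(x) with s(x) ≡ 3x^2 + 2 (mod f), so (3x^2 + 2)·a(x) ≡ 4 (mod f). Multiplying by 4^(-1) ≡ 2 in F_7 gives a(x)^(-1) ≡ 2·(3x^2 + 2) ≡ 6x^2 + 4 (mod f). Check: (2x^2 + 3x + 4)·(6x^2 + 4) = 5x^4 + 4x^3 + 4x^2 + 5x + 2 ≡ 1 (mod x^4 + 5x^3 + 5x^2 + x + 3).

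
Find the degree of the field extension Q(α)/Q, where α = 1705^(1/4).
[Q(α):Q] = 4

α is a root of x^4 - 1705. By Eisenstein's criterion at the prime p = 5 (which divides the constant term 1705 but p^2 = 25 does not, since 1705 is squarefree), x^4 - 1705 is irreducible over Q. Hence [Q(α):Q] = 4.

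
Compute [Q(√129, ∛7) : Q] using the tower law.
[Q(√129, ∛7) : Q] = 6

Let L = Q(√129, ∛7). Since Q(√129) ⊂ L and [Q(√129):Q] = 2, the tower law gives 2 | [L:Q]. Likewise Q(∛7) ⊂ L with [Q(∛7):Q] = 3 (because 7 is not a perfect cube), so 3 | [L:Q]. As gcd(2,3) = 1, [L:Q] is divisible by 6. Conversely L is generated over Q by √129 and ∛7, so [L:Q] ≤ 2·3 = 6. Therefore [Q(√129, ∛7) : Q] = 6.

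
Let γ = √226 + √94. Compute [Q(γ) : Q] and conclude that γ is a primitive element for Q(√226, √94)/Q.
[Q(γ) : Q] = 4 (equivalently, Q(γ) = Q(√226, √94))

Obviously Q(γ) ⊆ Q(√226, √94), and [Q(√226, √94):Q] = 4 (since 226, 94 are distinct squarefree integers > 1 with 21244 not a perfect square). To show equality we compute the minimal polynomial of γ. From γ = √226 + √94: γ^2 = 226 + 2√(21244) + 94 = 320 + 2√(21244), so γ^2 - 320 = 2√(21244); squaring, (γ^2 - 320)^2 = 4·21244, i.e. γ^4 - 640γ^2 + 102400 - 84976 = 0, i.e. γ^4 - 640γ^2 + 17424 = 0. So γ is a root of x^4 - 640x^2 + 17424. This polynomial is irreducible over Q: it has no rational root (each ±√226 ± √94 is irrational), and any factorization into two quadratics over Q would force √(21244) ∈ Q (pairing opposite roots) or √226, √94 ∈ Q (other pairings), all impossible. Hence [Q(γ):Q] = 4 = [Q(√226, √94):Q], so Q(γ) = Q(√226, √94).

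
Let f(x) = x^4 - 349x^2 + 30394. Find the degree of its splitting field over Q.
[K : Q] = 4

Solving the quadratic in x^2: x^2 = (349 ± √(349^2 - 4·30394))/2 = (349 ± √225)/2 = (349 ± 15)/2, giving x^2 = 167 or x^2 = 182. So f(x) = (x^2 - 167)(x^2 - 182) and the roots of f are ±√167, ±√182. Hence the splitting field is K = Q(√167, √182). Since 167 and 182 are distinct squarefree integers > 1, their product 30394 is not a perfect square, so √182 ∉ Q(√167). By the tower law [K:Q] = [Q(√167,√182):Q(√167)] · [Q(√167):Q] = 2 · 2 = 4.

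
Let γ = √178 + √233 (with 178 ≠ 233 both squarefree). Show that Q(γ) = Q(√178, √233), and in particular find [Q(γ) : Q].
[Q(γ) : Q] = 4 (equivalently, Q(γ) = Q(√178, √233))

Obviously Q(γ) ⊆ Q(√178, √233), and [Q(√178, √233):Q] = 4 (since 178, 233 are distinct squarefree integers > 1 with 41474 not a perfect square). To show equality we compute the minimal polynomial of γ. From γ = √178 + √233: γ^2 = 178 + 2√(41474) + 233 = 411 + 2√(41474), so γ^2 - 411 = 2√(41474); squaring, (γ^2 - 411)^2 = 4·41474, i.e. γ^4 - 822γ^2 + 168921 - 165896 = 0, i.e. γ^4 - 822γ^2 + 3025 = 0. So γ is a root of x^4 - 822x^2 + 3025. This polynomial is irreducible over Q: it has no rational root (each ±√178 ± √233 is irrational), and any factorization into two quadratics over Q would force √(41474) ∈ Q (pairing opposite roots) or √178, √233 ∈ Q (other pairings), all impossible. Hence [Q(γ):Q] = 4 = [Q(√178, √233):Q], so Q(γ) = Q(√178, √233).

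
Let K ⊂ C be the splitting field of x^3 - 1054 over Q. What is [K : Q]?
[K : Q] = 6

The roots of x^3 - 1054 are ∛1054, ω∛1054, ω^2∛1054 where ω = e^(2πi/3) is a primitive cube root of unity, so K = Q(∛1054, ω). Now [Q(∛1054):Q] = 3 (since 1054 is not a perfect cube, x^3 - 1054 is irreducible) and [Q(ω):Q] = 2. Both 2 and 3 divide [K:Q], and [K:Q] ≤ 3·2 = 6, so [K:Q] = 6. (Equivalently: Q(∛1054) ⊂ R but ω ∉ R, so [K : Q(∛1054)] = 2.)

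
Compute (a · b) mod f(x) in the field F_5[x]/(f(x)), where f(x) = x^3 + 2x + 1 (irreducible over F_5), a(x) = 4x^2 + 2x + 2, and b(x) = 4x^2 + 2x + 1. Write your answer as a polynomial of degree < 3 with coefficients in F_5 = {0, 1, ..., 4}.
a · b ≡ 4x^2 + 3x + 1 (mod f(x))

Multiply in F_5[x]: a(x)·b(x) = (4x^2 + 2x + 2)·(4x^2 + 2x + 1) = x^4 + x^3 + x^2 + x + 2. This has degree ≥ 3, so divide by f(x) over F_5: x^4 + x^3 + x^2 + x + 2 = (x + 1)·(x^3 + 2x + 1) + (4x^2 + 3x + 1). Hence a·b ≡ 4x^2 + 3x + 1 (mod f). (F_5[x]/(f) is a field with 5^3 = 125 elements since f is irreducible of degree 3.)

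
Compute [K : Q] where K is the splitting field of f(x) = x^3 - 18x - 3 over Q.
[K : Q] = 6

By the rational root test, any rational root of the monic integer polynomial f(x) = x^3 - 18x - 3 must be an integer dividing the constant term -3, i.e. one of ±{1, 3}. Evaluating: f(1) = -20, f(-1) = 14, f(3) = -30, f(-3) = 24; none is 0, so f has no rational root and is therefore irreducible over Q (a cubic with no linear factor over a field is irreducible). For an irreducible cubic, the Galois group is A_3 or S_3 according as the discriminant disc(f) = -4a^3 - 27b^2 = -4·(-18)^3 - 27·(-3)^2 = 23085 is or is not a square in Q. Here disc(f) = 23085 is not a perfect square in Q, so the Galois group of f over Q is not contained in A_3 and must be all of S_3. The splitting field has degree |S_3| = 6 over Q, so [K : Q] = 6.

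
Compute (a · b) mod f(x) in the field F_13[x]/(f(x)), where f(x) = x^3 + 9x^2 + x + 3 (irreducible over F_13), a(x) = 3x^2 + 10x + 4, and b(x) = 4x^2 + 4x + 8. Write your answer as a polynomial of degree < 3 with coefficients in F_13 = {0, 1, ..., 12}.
a · b ≡ 12x + 5 (mod f(x))

Multiply in F_13[x]: a(x)·b(x) = (3x^2 + 10x + 4)·(4x^2 + 4x + 8) = 12x^4 + 2x^2 + 5x + 6. This has degree ≥ 3, so divide by f(x) over F_13: 12x^4 + 2x^2 + 5x + 6 = (12x + 9)·(x^3 + 9x^2 + x + 3) + (12x + 5). Hence a·b ≡ 12x + 5 (mod f). (F_13[x]/(f) is a field with 13^3 = 2197 elements since f is irreducible of degree 3.)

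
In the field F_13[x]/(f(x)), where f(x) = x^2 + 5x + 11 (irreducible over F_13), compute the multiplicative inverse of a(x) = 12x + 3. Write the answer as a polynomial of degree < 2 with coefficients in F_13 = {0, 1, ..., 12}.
a(x)^(-1) ≡ 3x + 11 (mod f(x))

Since f is irreducible over F_13, F_13[x]/(f) is a field and a(x) ≠ 0 has an inverse. Apply the extended Euclidean algorithm to f(x) and a(x) in F_13[x]: f(x) = (12x + 5)·a(x) + (9). The last nonzero remainder is the constant 9 = gcd(f, a) in F_13. Back-substituting through the division chain expresses 9 = s(x)·a(x) + t(x)·f(x) with s(x) ≡ x + 8 (mod f), so (x + 8)·a(x) ≡ 9 (mod f). Multiplying by 9^(-1) ≡ 3 in F_13 gives a(x)^(-1) ≡ 3·(x + 8) ≡ 3x + 11 (mod f). Check: (12x + 3)·(3x + 11) = 10x^2 + 11x + 7 ≡ 1 (mod x^2 + 5x + 11).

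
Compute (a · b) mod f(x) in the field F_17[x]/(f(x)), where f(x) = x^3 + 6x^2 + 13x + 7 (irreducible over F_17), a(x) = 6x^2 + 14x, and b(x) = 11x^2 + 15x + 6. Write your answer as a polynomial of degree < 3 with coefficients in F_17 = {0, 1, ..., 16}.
a · b ≡ 11x^2 + 10 (mod f(x))

Multiply in F_17[x]: a(x)·b(x) = (6x^2 + 14x)·(11x^2 + 15x + 6) = 15x^4 + 6x^3 + 8x^2 + 16x. This has degree ≥ 3, so divide by f(x) over F_17: 15x^4 + 6x^3 + 8x^2 + 16x = (15x + 1)·(x^3 + 6x^2 + 13x + 7) + (11x^2 + 10). Hence a·b ≡ 11x^2 + 10 (mod f). (F_17[x]/(f) is a field with 17^3 = 4913 elements since f is irreducible of degree 3.)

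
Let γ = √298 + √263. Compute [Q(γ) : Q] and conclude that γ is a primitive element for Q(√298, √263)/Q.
[Q(γ) : Q] = 4 (equivalently, Q(γ) = Q(√298, √263))

Obviously Q(γ) ⊆ Q(√298, √263), and [Q(√298, √263):Q] = 4 (since 298, 263 are distinct squarefree integers > 1 with 78374 not a perfect square). To show equality we compute the minimal polynomial of γ. From γ = √298 + √263: γ^2 = 298 + 2√(78374) + 263 = 561 + 2√(78374), so γ^2 - 561 = 2√(78374); squaring, (γ^2 - 561)^2 = 4·78374, i.e. γ^4 - 1122γ^2 + 314721 - 313496 = 0, i.e. γ^4 - 1122γ^2 + 1225 = 0. So γ is a root of x^4 - 1122x^2 + 1225. This polynomial is irreducible over Q: it has no rational root (each ±√298 ± √263 is irrational), and any factorization into two quadratics over Q would force √(78374) ∈ Q (pairing opposite roots) or √298, √263 ∈ Q (other pairings), all impossible. Hence [Q(γ):Q] = 4 = [Q(√298, √263):Q], so Q(γ) = Q(√298, √263).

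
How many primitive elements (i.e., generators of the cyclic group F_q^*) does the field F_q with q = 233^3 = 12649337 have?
There are φ(12649336) = 5233536 primitive elements

F_q^* is cyclic of order q - 1 = 12649336. A cyclic group of order m has exactly φ(m) generators. Here m = 12649336 = 2^3 · 7 · 29 · 7789, so the number of primitive elements is φ(12649336) = 5233536.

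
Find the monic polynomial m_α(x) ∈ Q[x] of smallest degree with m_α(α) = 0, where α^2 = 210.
m_α(x) = x^2 - 210

α satisfies α^2 - 210 = 0, so x^2 - 210 annihilates α. Since d = 210 is squarefree and ≠ 1, it is not a perfect square in Q, so x^2 - 210 has no rational root and is therefore irreducible over Q (a degree-2 polynomial over a field is irreducible iff it has no root). Hence m_α(x) = x^2 - 210.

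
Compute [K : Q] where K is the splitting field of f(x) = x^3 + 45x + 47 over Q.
[K : Q] = 6

By the rational root test, any rational root of the monic integer polynomial f(x) = x^3 + 45x + 47 must be an integer dividing the constant term 47, i.e. one of ±{1, 47}. Evaluating: f(1) = 93, f(-1) = 1, f(47) = 105985, f(-47) = -105891; none is 0, so f has no rational root and is therefore irreducible over Q (a cubic with no linear factor over a field is irreducible). For an irreducible cubic, the Galois group is A_3 or S_3 according as the discriminant disc(f) = -4a^3 - 27b^2 = -4·(45)^3 - 27·(47)^2 = -424143 is or is not a square in Q. Here disc(f) = -424143 is not a perfect square in Q, so the Galois group of f over Q is not contained in A_3 and must be all of S_3. The splitting field has degree |S_3| = 6 over Q, so [K : Q] = 6.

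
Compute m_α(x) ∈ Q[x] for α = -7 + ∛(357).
m_α(x) = x^3 + 21x^2 + 147x - 14

Set β = α + 7 = ∛(357), so β^3 = 357. Then (α + 7)^3 - 357 = 0, i.e. α is a root of g(x) = (x + 7)^3 - 357 = x^3 + 21x^2 + 147x - 14. Since g(x) = h(x + 7) where h(x) = x^3 - 357, and h is irreducible over Q (because 357 is not a perfect cube, so h has no rational root, and a monic cubic with no rational root is irreducible), g is also irreducible (irreducibility is preserved under the substitution x → x + 7). Hence m_α(x) = x^3 + 21x^2 + 147x - 14.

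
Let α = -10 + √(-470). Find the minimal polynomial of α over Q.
m_α(x) = x^2 + 20x + 570

From α + 10 = √(-470), squaring gives (α + 10)^2 = -470, i.e. α^2 + 20α + 100 = -470, so α^2 + 20α + 570 = 0. The discriminant of x^2 + 20x + 570 is (20)^2 - 4·(570) = 400 - 2280 = -1880, and 4·(-470) is not a perfect square in Q since -470 is squarefree and ≠ 1. Hence x^2 + 20x + 570 is irreducible over Q and is the minimal polynomial of α.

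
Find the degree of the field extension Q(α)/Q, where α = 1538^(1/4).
[Q(α):Q] = 4

α is a root of x^4 - 1538. By Eisenstein's criterion at the prime p = 2 (which divides the constant term 1538 but p^2 = 4 does not, since 1538 is squarefree), x^4 - 1538 is irreducible over Q. Hence [Q(α):Q] = 4.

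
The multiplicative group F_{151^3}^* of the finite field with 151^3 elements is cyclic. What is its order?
|F_{151^3}^*| = 3442950

F_{151^3} has 151^3 = 3442951 elements; its multiplicative group consists of all nonzero elements, so |F_{151^3}^*| = 3442951 - 1 = 3442950. (It is cyclic since any finite subgroup of the multiplicative group of a field is cyclic.)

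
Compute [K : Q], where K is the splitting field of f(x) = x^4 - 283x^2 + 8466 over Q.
[K : Q] = 4

Solving the quadratic in x^2: x^2 = (283 ± √(283^2 - 4·8466))/2 = (283 ± √46225)/2 = (283 ± 215)/2, giving x^2 = 34 or x^2 = 249. So f(x) = (x^2 - 34)(x^2 - 249) and the roots of f are ±√34, ±√249. Hence the splitting field is K = Q(√34, √249). Since 34 and 249 are distinct squarefree integers > 1, their product 8466 is not a perfect square, so √249 ∉ Q(√34). By the tower law [K:Q] = [Q(√34,√249):Q(√34)] · [Q(√34):Q] = 2 · 2 = 4.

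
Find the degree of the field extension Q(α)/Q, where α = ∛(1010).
[Q(α):Q] = 3

The minimal polynomial of α is x^3 - 1010, irreducible over Q since 1010 is not a perfect cube (so x^3 - 1010 has no rational root). Hence [Q(α):Q] = deg(m_α) = 3.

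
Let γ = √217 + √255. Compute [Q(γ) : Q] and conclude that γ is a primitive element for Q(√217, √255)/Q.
[Q(γ) : Q] = 4 (equivalently, Q(γ) = Q(√217, √255))

Obviously Q(γ) ⊆ Q(√217, √255), and [Q(√217, √255):Q] = 4 (since 217, 255 are distinct squarefree integers > 1 with 55335 not a perfect square). To show equality we compute the minimal polynomial of γ. From γ = √217 + √255: γ^2 = 217 + 2√(55335) + 255 = 472 + 2√(55335), so γ^2 - 472 = 2√(55335); squaring, (γ^2 - 472)^2 = 4·55335, i.e. γ^4 - 944γ^2 + 222784 - 221340 = 0, i.e. γ^4 - 944γ^2 + 1444 = 0. So γ is a root of x^4 - 944x^2 + 1444. This polynomial is irreducible over Q: it has no rational root (each ±√217 ± √255 is irrational), and any factorization into two quadratics over Q would force √(55335) ∈ Q (pairing opposite roots) or √217, √255 ∈ Q (other pairings), all impossible. Hence [Q(γ):Q] = 4 = [Q(√217, √255):Q], so Q(γ) = Q(√217, √255).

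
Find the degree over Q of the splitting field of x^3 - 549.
[K : Q] = 6

The roots of x^3 - 549 are ∛549, ω∛549, ω^2∛549 where ω = e^(2πi/3) is a primitive cube root of unity, so K = Q(∛549, ω). Now [Q(∛549):Q] = 3 (since 549 is not a perfect cube, x^3 - 549 is irreducible) and [Q(ω):Q] = 2. Both 2 and 3 divide [K:Q], and [K:Q] ≤ 3·2 = 6, so [K:Q] = 6. (Equivalently: Q(∛549) ⊂ R but ω ∉ R, so [K : Q(∛549)] = 2.)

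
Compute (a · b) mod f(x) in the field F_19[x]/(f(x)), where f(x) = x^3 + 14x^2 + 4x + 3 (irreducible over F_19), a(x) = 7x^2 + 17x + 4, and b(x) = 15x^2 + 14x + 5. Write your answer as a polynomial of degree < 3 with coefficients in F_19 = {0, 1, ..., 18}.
a · b ≡ 9x^2 + 8 (mod f(x))

Multiply in F_19[x]: a(x)·b(x) = (7x^2 + 17x + 4)·(15x^2 + 14x + 5) = 10x^4 + 11x^3 + 10x^2 + 8x + 1. This has degree ≥ 3, so divide by f(x) over F_19: 10x^4 + 11x^3 + 10x^2 + 8x + 1 = (10x + 4)·(x^3 + 14x^2 + 4x + 3) + (9x^2 + 8). Hence a·b ≡ 9x^2 + 8 (mod f). (F_19[x]/(f) is a field with 19^3 = 6859 elements since f is irreducible of degree 3.)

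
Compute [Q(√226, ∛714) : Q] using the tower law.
[Q(√226, ∛714) : Q] = 6

Let L = Q(√226, ∛714). Since Q(√226) ⊂ L and [Q(√226):Q] = 2, the tower law gives 2 | [L:Q]. Likewise Q(∛714) ⊂ L with [Q(∛714):Q] = 3 (because 714 is not a perfect cube), so 3 | [L:Q]. As gcd(2,3) = 1, [L:Q] is divisible by 6. Conversely L is generated over Q by √226 and ∛714, so [L:Q] ≤ 2·3 = 6. Therefore [Q(√226, ∛714) : Q] = 6.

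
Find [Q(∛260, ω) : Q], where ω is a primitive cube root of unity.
[Q(∛260, ω) : Q] = 6

[Q(∛260):Q] = 3 (min poly x^3 - 260, irreducible since 260 is not a perfect cube). [Q(ω):Q] = 2 (min poly x^2 + x + 1). Since Q(∛260) ⊂ R and ω ∉ R, we have ω ∉ Q(∛260), so x^2 + x + 1 remains irreducible over Q(∛260) and [Q(∛260, ω) : Q(∛260)] = 2. By the tower law, [Q(∛260, ω) : Q] = 3 · 2 = 6. (In fact Q(∛260, ω) is the splitting field of x^3 - 260 over Q.)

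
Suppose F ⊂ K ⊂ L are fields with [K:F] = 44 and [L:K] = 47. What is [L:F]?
[L:F] = 2068

The tower law says that for any tower of field extensions F ⊂ K ⊂ L with finite degrees, [L:F] = [L:K] · [K:F]. Here this gives [L:F] = 47 · 44 = 2068.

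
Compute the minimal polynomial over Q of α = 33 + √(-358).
m_α(x) = x^2 - 66x + 1447

From α - 33 = √(-358), squaring gives (α - 33)^2 = -358, i.e. α^2 - 66α + 1089 = -358, so α^2 - 66α + 1447 = 0. The discriminant of x^2 - 66x + 1447 is (-66)^2 - 4·(1447) = 4356 - 5788 = -1432, and 4·(-358) is not a perfect square in Q since -358 is squarefree and ≠ 1. Hence x^2 - 66x + 1447 is irreducible over Q and is the minimal polynomial of α.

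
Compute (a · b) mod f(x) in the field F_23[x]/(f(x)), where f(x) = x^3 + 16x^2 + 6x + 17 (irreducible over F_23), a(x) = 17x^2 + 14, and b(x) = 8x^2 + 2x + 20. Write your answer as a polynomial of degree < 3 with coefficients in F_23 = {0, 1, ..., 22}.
a · b ≡ 6x^2 + 11x + 9 (mod f(x))

Multiply in F_23[x]: a(x)·b(x) = (17x^2 + 14)·(8x^2 + 2x + 20) = 21x^4 + 11x^3 + 15x^2 + 5x + 4. This has degree ≥ 3, so divide by f(x) over F_23: 21x^4 + 11x^3 + 15x^2 + 5x + 4 = (21x + 20)·(x^3 + 16x^2 + 6x + 17) + (6x^2 + 11x + 9). Hence a·b ≡ 6x^2 + 11x + 9 (mod f). (F_23[x]/(f) is a field with 23^3 = 12167 elements since f is irreducible of degree 3.)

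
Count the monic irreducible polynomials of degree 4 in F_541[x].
There are 21415468770 monic irreducible polynomials of degree 4 over F_541

Each element of F_{541^4} that lies in no proper subfield is a root of exactly one monic irreducible of degree 4 over F_541, and each such polynomial has 4 distinct roots in F_{541^4}. By Möbius inversion the count is N_541(4) = (1/4) Σ_{d|4} μ(4/d) · 541^d = (1/4)(μ(4)·541^1 + μ(2)·541^2 + μ(1)·541^4) = 85661875080/4 = 21415468770.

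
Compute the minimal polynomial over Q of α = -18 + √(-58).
m_α(x) = x^2 + 36x + 382

From α + 18 = √(-58), squaring gives (α + 18)^2 = -58, i.e. α^2 + 36α + 324 = -58, so α^2 + 36α + 382 = 0. The discriminant of x^2 + 36x + 382 is (36)^2 - 4·(382) = 1296 - 1528 = -232, and 4·(-58) is not a perfect square in Q since -58 is squarefree and ≠ 1. Hence x^2 + 36x + 382 is irreducible over Q and is the minimal polynomial of α.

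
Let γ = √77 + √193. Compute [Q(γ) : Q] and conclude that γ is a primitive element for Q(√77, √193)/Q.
[Q(γ) : Q] = 4 (equivalently, Q(γ) = Q(√77, √193))

Obviously Q(γ) ⊆ Q(√77, √193), and [Q(√77, √193):Q] = 4 (since 77, 193 are distinct squarefree integers > 1 with 14861 not a perfect square). To show equality we compute the minimal polynomial of γ. From γ = √77 + √193: γ^2 = 77 + 2√(14861) + 193 = 270 + 2√(14861), so γ^2 - 270 = 2√(14861); squaring, (γ^2 - 270)^2 = 4·14861, i.e. γ^4 - 540γ^2 + 72900 - 59444 = 0, i.e. γ^4 - 540γ^2 + 13456 = 0. So γ is a root of x^4 - 540x^2 + 13456. This polynomial is irreducible over Q: it has no rational root (each ±√77 ± √193 is irrational), and any factorization into two quadratics over Q would force √(14861) ∈ Q (pairing opposite roots) or √77, √193 ∈ Q (other pairings), all impossible. Hence [Q(γ):Q] = 4 = [Q(√77, √193):Q], so Q(γ) = Q(√77, √193).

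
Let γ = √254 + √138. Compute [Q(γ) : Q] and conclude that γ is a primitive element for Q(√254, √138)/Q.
[Q(γ) : Q] = 4 (equivalently, Q(γ) = Q(√254, √138))

Obviously Q(γ) ⊆ Q(√254, √138), and [Q(√254, √138):Q] = 4 (since 254, 138 are distinct squarefree integers > 1 with 35052 not a perfect square). To show equality we compute the minimal polynomial of γ. From γ = √254 + √138: γ^2 = 254 + 2√(35052) + 138 = 392 + 2√(35052), so γ^2 - 392 = 2√(35052); squaring, (γ^2 - 392)^2 = 4·35052, i.e. γ^4 - 784γ^2 + 153664 - 140208 = 0, i.e. γ^4 - 784γ^2 + 13456 = 0. So γ is a root of x^4 - 784x^2 + 13456. This polynomial is irreducible over Q: it has no rational root (each ±√254 ± √138 is irrational), and any factorization into two quadratics over Q would force √(35052) ∈ Q (pairing opposite roots) or √254, √138 ∈ Q (other pairings), all impossible. Hence [Q(γ):Q] = 4 = [Q(√254, √138):Q], so Q(γ) = Q(√254, √138).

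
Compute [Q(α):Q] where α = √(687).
[Q(α):Q] = 2

[Q(α):Q] equals the degree of the minimal polynomial of α. Here α^2 = 687 and x^2 - 687 is irreducible (d = 687 is squarefree, ≠ 1, hence not a square), so deg(m_α) = 2. Thus [Q(α):Q] = 2.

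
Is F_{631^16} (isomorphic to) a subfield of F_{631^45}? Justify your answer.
No: F_{631^16} is not a subfield of F_{631^45}

F_{p^m} embeds in F_{p^n} iff m | n. Here 16 ∤ 45 (since 45 = 2·16 + 13 with remainder 13 ≠ 0), so F_{631^16} is not a subfield of F_{631^45}. Equivalently: if it were, the tower law would give 16 = [F_{631^16}:F_631] dividing [F_{631^45}:F_631] = 45, contradiction.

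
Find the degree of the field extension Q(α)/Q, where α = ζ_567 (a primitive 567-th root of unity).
[Q(α):Q] = 324

The minimal polynomial of ζ_567 over Q is the 567-th cyclotomic polynomial Φ_567(x), which is irreducible over Q and has degree φ(567) = 324. Hence [Q(α):Q] = φ(567) = 324.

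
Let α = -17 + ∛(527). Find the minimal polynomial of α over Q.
m_α(x) = x^3 + 51x^2 + 867x + 4386

Set β = α + 17 = ∛(527), so β^3 = 527. Then (α + 17)^3 - 527 = 0, i.e. α is a root of g(x) = (x + 17)^3 - 527 = x^3 + 51x^2 + 867x + 4386. Since g(x) = h(x + 17) where h(x) = x^3 - 527, and h is irreducible over Q (because 527 is not a perfect cube, so h has no rational root, and a monic cubic with no rational root is irreducible), g is also irreducible (irreducibility is preserved under the substitution x → x + 17). Hence m_α(x) = x^3 + 51x^2 + 867x + 4386.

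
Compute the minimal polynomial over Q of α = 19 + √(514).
m_α(x) = x^2 - 38x - 153

From α - 19 = √(514), squaring gives (α - 19)^2 = 514, i.e. α^2 - 38α + 361 = 514, so α^2 - 38α - 153 = 0. The discriminant of x^2 - 38x - 153 is (-38)^2 - 4·(-153) = 1444 + 612 = 2056, and 4·(514) is not a perfect square in Q since 514 is squarefree and ≠ 1. Hence x^2 - 38x - 153 is irreducible over Q and is the minimal polynomial of α.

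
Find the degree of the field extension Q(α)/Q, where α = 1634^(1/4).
[Q(α):Q] = 4

α is a root of x^4 - 1634. By Eisenstein's criterion at the prime p = 2 (which divides the constant term 1634 but p^2 = 4 does not, since 1634 is squarefree), x^4 - 1634 is irreducible over Q. Hence [Q(α):Q] = 4.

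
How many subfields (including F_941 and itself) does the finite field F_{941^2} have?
F_{941^2} has 2 subfields

The subfields of F_{p^n} are exactly the fields F_{p^d} for d | n (each is the fixed field of the unique index-d subgroup of Gal(F_{p^n}/F_p) ≅ Z/nZ). The divisors of n = 2 are {1, 2}, giving 2 subfields: F_{941^1}, F_{941^2}.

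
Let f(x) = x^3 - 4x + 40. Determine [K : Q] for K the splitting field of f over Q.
[K : Q] = 6

By the rational root test, any rational root of the monic integer polynomial f(x) = x^3 - 4x + 40 must be an integer dividing the constant term 40, i.e. one of ±{1, 2, 4, 5, 8, 10, 20, 40}. Evaluating: f(1) = 37, f(-1) = 43, f(2) = 40, f(-2) = 40, f(4) = 88, f(-4) = -8, f(5) = 145, f(-5) = -65, f(8) = 520, f(-8) = -440, f(10) = 1000, f(-10) = -920, f(20) = 7960, f(-20) = -7880, f(40) = 63880, f(-40) = -63800; none is 0, so f has no rational root and is therefore irreducible over Q (a cubic with no linear factor over a field is irreducible). For an irreducible cubic, the Galois group is A_3 or S_3 according as the discriminant disc(f) = -4a^3 - 27b^2 = -4·(-4)^3 - 27·(40)^2 = -42944 is or is not a square in Q. Here disc(f) = -42944 is not a perfect square in Q, so the Galois group of f over Q is not contained in A_3 and must be all of S_3. The splitting field has degree |S_3| = 6 over Q, so [K : Q] = 6.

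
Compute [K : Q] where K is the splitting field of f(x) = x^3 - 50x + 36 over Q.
[K : Q] = 6

By the rational root test, any rational root of the monic integer polynomial f(x) = x^3 - 50x + 36 must be an integer dividing the constant term 36, i.e. one of ±{1, 2, 3, 4, 6, 9, 12, 18, 36}. Evaluating: f(1) = -13, f(-1) = 85, f(2) = -56, f(-2) = 128, f(3) = -87, f(-3) = 159, f(4) = -100, f(-4) = 172, f(6) = -48, f(-6) = 120, f(9) = 315, f(-9) = -243, f(12) = 1164, f(-12) = -1092, f(18) = 4968, f(-18) = -4896, f(36) = 44892, f(-36) = -44820; none is 0, so f has no rational root and is therefore irreducible over Q (a cubic with no linear factor over a field is irreducible). For an irreducible cubic, the Galois group is A_3 or S_3 according as the discriminant disc(f) = -4a^3 - 27b^2 = -4·(-50)^3 - 27·(36)^2 = 465008 is or is not a square in Q. Here disc(f) = 465008 is not a perfect square in Q, so the Galois group of f over Q is not contained in A_3 and must be all of S_3. The splitting field has degree |S_3| = 6 over Q, so [K : Q] = 6.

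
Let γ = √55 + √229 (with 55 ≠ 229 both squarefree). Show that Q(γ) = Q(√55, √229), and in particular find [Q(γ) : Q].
[Q(γ) : Q] = 4 (equivalently, Q(γ) = Q(√55, √229))

Obviously Q(γ) ⊆ Q(√55, √229), and [Q(√55, √229):Q] = 4 (since 55, 229 are distinct squarefree integers > 1 with 12595 not a perfect square). To show equality we compute the minimal polynomial of γ. From γ = √55 + √229: γ^2 = 55 + 2√(12595) + 229 = 284 + 2√(12595), so γ^2 - 284 = 2√(12595); squaring, (γ^2 - 284)^2 = 4·12595, i.e. γ^4 - 568γ^2 + 80656 - 50380 = 0, i.e. γ^4 - 568γ^2 + 30276 = 0. So γ is a root of x^4 - 568x^2 + 30276. This polynomial is irreducible over Q: it has no rational root (each ±√55 ± √229 is irrational), and any factorization into two quadratics over Q would force √(12595) ∈ Q (pairing opposite roots) or √55, √229 ∈ Q (other pairings), all impossible. Hence [Q(γ):Q] = 4 = [Q(√55, √229):Q], so Q(γ) = Q(√55, √229).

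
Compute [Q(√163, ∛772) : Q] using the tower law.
[Q(√163, ∛772) : Q] = 6

Let L = Q(√163, ∛772). Since Q(√163) ⊂ L and [Q(√163):Q] = 2, the tower law gives 2 | [L:Q]. Likewise Q(∛772) ⊂ L with [Q(∛772):Q] = 3 (because 772 is not a perfect cube), so 3 | [L:Q]. As gcd(2,3) = 1, [L:Q] is divisible by 6. Conversely L is generated over Q by √163 and ∛772, so [L:Q] ≤ 2·3 = 6. Therefore [Q(√163, ∛772) : Q] = 6.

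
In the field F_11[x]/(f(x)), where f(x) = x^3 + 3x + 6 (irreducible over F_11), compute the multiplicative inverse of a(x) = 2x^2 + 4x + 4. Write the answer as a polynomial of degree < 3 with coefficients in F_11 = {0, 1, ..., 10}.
a(x)^(-1) ≡ 5x^2 + x + 3 (mod f(x))

Since f is irreducible over F_11, F_11[x]/(f) is a field and a(x) ≠ 0 has an inverse. Apply the extended Euclidean algorithm to f(x) and a(x) in F_11[x]: f(x) = (6x + 10)·a(x) + (5x + 10);  a(x) = (7x)·(5x + 10) + (4). The last nonzero remainder is the constant 4 = gcd(f, a) in F_11. Back-substituting through the division chain expresses 4 = s(x)·a(x) + t(x)·f(x) with s(x) ≡ 9x^2 + 4x + 1 (mod f), so (9x^2 + 4x + 1)·a(x) ≡ 4 (mod f). Multiplying by 4^(-1) ≡ 3 in F_11 gives a(x)^(-1) ≡ 3·(9x^2 + 4x + 1) ≡ 5x^2 + x + 3 (mod f). Check: (2x^2 + 4x + 4)·(5x^2 + x + 3) = 10x^4 + 8x^2 + 5x + 1 ≡ 1 (mod x^3 + 3x + 6).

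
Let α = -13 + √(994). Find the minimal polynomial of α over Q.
m_α(x) = x^2 + 26x - 825

From α + 13 = √(994), squaring gives (α + 13)^2 = 994, i.e. α^2 + 26α + 169 = 994, so α^2 + 26α - 825 = 0. The discriminant of x^2 + 26x - 825 is (26)^2 - 4·(-825) = 676 + 3300 = 3976, and 4·(994) is not a perfect square in Q since 994 is squarefree and ≠ 1. Hence x^2 + 26x - 825 is irreducible over Q and is the minimal polynomial of α.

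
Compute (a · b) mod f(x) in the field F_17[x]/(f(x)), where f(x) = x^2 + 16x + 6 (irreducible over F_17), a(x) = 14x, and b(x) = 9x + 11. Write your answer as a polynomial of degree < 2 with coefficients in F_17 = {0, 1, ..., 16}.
a · b ≡ 8x + 9 (mod f(x))

Multiply in F_17[x]: a(x)·b(x) = (14x)·(9x + 11) = 7x^2 + x. This has degree ≥ 2, so divide by f(x) over F_17: 7x^2 + x = (7)·(x^2 + 16x + 6) + (8x + 9). Hence a·b ≡ 8x + 9 (mod f). (F_17[x]/(f) is a field with 17^2 = 289 elements since f is irreducible of degree 2.)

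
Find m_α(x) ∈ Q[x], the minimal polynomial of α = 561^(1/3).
m_α(x) = x^3 - 561

α satisfies α^3 = 561, so x^3 - 561 annihilates α. By the rational root test, a rational root p/q (in lowest terms) of x^3 - 561 would satisfy p^3 = 561 q^3, forcing q = 1 and p^3 = 561; but 561 is not a perfect cube, contradiction. A monic cubic over Q with no rational root is irreducible (any nontrivial factorization would include a linear factor). Hence x^3 - 561 is the minimal polynomial of α, and in particular [Q(α):Q] = 3.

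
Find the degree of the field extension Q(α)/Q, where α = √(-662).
[Q(α):Q] = 2

[Q(α):Q] equals the degree of the minimal polynomial of α. Here α^2 = -662 and x^2 + 662 is irreducible (d = -662 is squarefree, ≠ 1, hence not a square), so deg(m_α) = 2. Thus [Q(α):Q] = 2.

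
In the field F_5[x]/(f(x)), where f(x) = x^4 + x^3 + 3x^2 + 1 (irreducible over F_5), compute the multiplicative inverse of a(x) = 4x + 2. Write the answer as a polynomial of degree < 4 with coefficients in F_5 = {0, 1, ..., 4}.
a(x)^(-1) ≡ 3x^3 + 4x^2 + 2x + 4 (mod f(x))

Since f is irreducible over F_5, F_5[x]/(f) is a field and a(x) ≠ 0 has an inverse. Apply the extended Euclidean algorithm to f(x) and a(x) in F_5[x]: f(x) = (4x^3 + 2x^2 + x + 2)·a(x) + (2). The last nonzero remainder is the constant 2 = gcd(f, a) in F_5. Back-substituting through the division chain expresses 2 = s(x)·a(x) + t(x)·f(x) with s(x) ≡ x^3 + 3x^2 + 4x + 3 (mod f), so (x^3 + 3x^2 + 4x + 3)·a(x) ≡ 2 (mod f). Multiplying by 2^(-1) ≡ 3 in F_5 gives a(x)^(-1) ≡ 3·(x^3 + 3x^2 + 4x + 3) ≡ 3x^3 + 4x^2 + 2x + 4 (mod f). Check: (4x + 2)·(3x^3 + 4x^2 + 2x + 4) = 2x^4 + 2x^3 + x^2 + 3 ≡ 1 (mod x^4 + x^3 + 3x^2 + 1).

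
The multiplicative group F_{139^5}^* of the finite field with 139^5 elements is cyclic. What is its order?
|F_{139^5}^*| = 51888844698

F_{139^5} has 139^5 = 51888844699 elements; its multiplicative group consists of all nonzero elements, so |F_{139^5}^*| = 51888844699 - 1 = 51888844698. (It is cyclic since any finite subgroup of the multiplicative group of a field is cyclic.)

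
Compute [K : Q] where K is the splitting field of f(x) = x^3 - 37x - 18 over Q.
[K : Q] = 6

By the rational root test, any rational root of the monic integer polynomial f(x) = x^3 - 37x - 18 must be an integer dividing the constant term -18, i.e. one of ±{1, 2, 3, 6, 9, 18}. Evaluating: f(1) = -54, f(-1) = 18, f(2) = -84, f(-2) = 48, f(3) = -102, f(-3) = 66, f(6) = -24, f(-6) = -12, f(9) = 378, f(-9) = -414, f(18) = 5148, f(-18) = -5184; none is 0, so f has no rational root and is therefore irreducible over Q (a cubic with no linear factor over a field is irreducible). For an irreducible cubic, the Galois group is A_3 or S_3 according as the discriminant disc(f) = -4a^3 - 27b^2 = -4·(-37)^3 - 27·(-18)^2 = 193864 is or is not a square in Q. Here disc(f) = 193864 is not a perfect square in Q, so the Galois group of f over Q is not contained in A_3 and must be all of S_3. The splitting field has degree |S_3| = 6 over Q, so [K : Q] = 6.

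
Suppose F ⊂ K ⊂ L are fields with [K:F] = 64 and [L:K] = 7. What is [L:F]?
[L:F] = 448

The tower law says that for any tower of field extensions F ⊂ K ⊂ L with finite degrees, [L:F] = [L:K] · [K:F]. Here this gives [L:F] = 7 · 64 = 448.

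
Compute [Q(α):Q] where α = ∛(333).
[Q(α):Q] = 3

The minimal polynomial of α is x^3 - 333, irreducible over Q since 333 is not a perfect cube (so x^3 - 333 has no rational root). Hence [Q(α):Q] = deg(m_α) = 3.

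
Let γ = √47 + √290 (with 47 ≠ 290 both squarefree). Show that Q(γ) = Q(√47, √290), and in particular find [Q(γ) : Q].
[Q(γ) : Q] = 4 (equivalently, Q(γ) = Q(√47, √290))

Obviously Q(γ) ⊆ Q(√47, √290), and [Q(√47, √290):Q] = 4 (since 47, 290 are distinct squarefree integers > 1 with 13630 not a perfect square). To show equality we compute the minimal polynomial of γ. From γ = √47 + √290: γ^2 = 47 + 2√(13630) + 290 = 337 + 2√(13630), so γ^2 - 337 = 2√(13630); squaring, (γ^2 - 337)^2 = 4·13630, i.e. γ^4 - 674γ^2 + 113569 - 54520 = 0, i.e. γ^4 - 674γ^2 + 59049 = 0. So γ is a root of x^4 - 674x^2 + 59049. This polynomial is irreducible over Q: it has no rational root (each ±√47 ± √290 is irrational), and any factorization into two quadratics over Q would force √(13630) ∈ Q (pairing opposite roots) or √47, √290 ∈ Q (other pairings), all impossible. Hence [Q(γ):Q] = 4 = [Q(√47, √290):Q], so Q(γ) = Q(√47, √290).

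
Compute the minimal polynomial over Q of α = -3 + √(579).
m_α(x) = x^2 + 6x - 570

From α + 3 = √(579), squaring gives (α + 3)^2 = 579, i.e. α^2 + 6α + 9 = 579, so α^2 + 6α - 570 = 0. The discriminant of x^2 + 6x - 570 is (6)^2 - 4·(-570) = 36 + 2280 = 2316, and 4·(579) is not a perfect square in Q since 579 is squarefree and ≠ 1. Hence x^2 + 6x - 570 is irreducible over Q and is the minimal polynomial of α.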